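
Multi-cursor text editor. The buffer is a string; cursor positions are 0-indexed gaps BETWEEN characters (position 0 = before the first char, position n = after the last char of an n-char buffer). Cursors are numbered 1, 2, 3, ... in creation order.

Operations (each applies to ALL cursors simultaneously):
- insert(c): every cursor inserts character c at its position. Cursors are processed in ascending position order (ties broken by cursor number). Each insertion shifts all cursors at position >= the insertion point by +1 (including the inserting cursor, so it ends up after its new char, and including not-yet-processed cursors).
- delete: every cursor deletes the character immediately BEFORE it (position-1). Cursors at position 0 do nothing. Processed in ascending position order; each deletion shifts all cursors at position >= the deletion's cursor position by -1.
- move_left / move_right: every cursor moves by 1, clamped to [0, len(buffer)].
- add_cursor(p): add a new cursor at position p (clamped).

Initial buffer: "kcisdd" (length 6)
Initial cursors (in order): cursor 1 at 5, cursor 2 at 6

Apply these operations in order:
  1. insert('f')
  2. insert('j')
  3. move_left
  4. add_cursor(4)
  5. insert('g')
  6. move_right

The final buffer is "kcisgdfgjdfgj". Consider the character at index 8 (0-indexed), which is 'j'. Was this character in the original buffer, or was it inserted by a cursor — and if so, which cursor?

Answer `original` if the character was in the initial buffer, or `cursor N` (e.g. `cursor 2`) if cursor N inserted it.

Answer: cursor 1

Derivation:
After op 1 (insert('f')): buffer="kcisdfdf" (len 8), cursors c1@6 c2@8, authorship .....1.2
After op 2 (insert('j')): buffer="kcisdfjdfj" (len 10), cursors c1@7 c2@10, authorship .....11.22
After op 3 (move_left): buffer="kcisdfjdfj" (len 10), cursors c1@6 c2@9, authorship .....11.22
After op 4 (add_cursor(4)): buffer="kcisdfjdfj" (len 10), cursors c3@4 c1@6 c2@9, authorship .....11.22
After op 5 (insert('g')): buffer="kcisgdfgjdfgj" (len 13), cursors c3@5 c1@8 c2@12, authorship ....3.111.222
After op 6 (move_right): buffer="kcisgdfgjdfgj" (len 13), cursors c3@6 c1@9 c2@13, authorship ....3.111.222
Authorship (.=original, N=cursor N): . . . . 3 . 1 1 1 . 2 2 2
Index 8: author = 1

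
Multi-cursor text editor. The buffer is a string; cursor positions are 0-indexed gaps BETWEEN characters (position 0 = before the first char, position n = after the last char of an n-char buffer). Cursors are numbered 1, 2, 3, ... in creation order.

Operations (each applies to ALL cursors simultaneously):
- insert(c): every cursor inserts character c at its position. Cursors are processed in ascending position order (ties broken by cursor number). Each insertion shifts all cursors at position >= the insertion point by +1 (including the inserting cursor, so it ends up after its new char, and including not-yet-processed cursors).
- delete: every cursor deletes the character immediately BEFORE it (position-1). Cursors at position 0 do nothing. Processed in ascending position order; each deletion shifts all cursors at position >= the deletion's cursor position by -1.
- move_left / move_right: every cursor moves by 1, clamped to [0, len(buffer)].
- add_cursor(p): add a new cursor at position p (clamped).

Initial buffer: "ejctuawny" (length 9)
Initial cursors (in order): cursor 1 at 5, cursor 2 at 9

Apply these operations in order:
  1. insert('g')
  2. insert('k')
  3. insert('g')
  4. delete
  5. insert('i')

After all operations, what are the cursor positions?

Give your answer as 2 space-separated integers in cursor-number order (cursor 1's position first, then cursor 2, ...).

After op 1 (insert('g')): buffer="ejctugawnyg" (len 11), cursors c1@6 c2@11, authorship .....1....2
After op 2 (insert('k')): buffer="ejctugkawnygk" (len 13), cursors c1@7 c2@13, authorship .....11....22
After op 3 (insert('g')): buffer="ejctugkgawnygkg" (len 15), cursors c1@8 c2@15, authorship .....111....222
After op 4 (delete): buffer="ejctugkawnygk" (len 13), cursors c1@7 c2@13, authorship .....11....22
After op 5 (insert('i')): buffer="ejctugkiawnygki" (len 15), cursors c1@8 c2@15, authorship .....111....222

Answer: 8 15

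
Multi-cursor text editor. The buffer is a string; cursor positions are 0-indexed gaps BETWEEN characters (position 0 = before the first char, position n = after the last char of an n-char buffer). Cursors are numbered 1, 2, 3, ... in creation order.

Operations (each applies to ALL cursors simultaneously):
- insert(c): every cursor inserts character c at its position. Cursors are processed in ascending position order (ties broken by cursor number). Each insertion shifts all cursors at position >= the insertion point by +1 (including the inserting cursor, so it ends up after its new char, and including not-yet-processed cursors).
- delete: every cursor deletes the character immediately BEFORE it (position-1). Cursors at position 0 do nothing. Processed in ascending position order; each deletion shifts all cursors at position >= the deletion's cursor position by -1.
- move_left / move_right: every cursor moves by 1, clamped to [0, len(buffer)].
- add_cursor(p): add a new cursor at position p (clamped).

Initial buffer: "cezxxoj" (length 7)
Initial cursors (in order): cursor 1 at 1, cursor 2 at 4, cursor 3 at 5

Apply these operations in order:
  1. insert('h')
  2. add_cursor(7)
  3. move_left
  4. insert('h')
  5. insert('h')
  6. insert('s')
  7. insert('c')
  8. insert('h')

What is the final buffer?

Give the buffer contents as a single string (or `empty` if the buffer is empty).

After op 1 (insert('h')): buffer="chezxhxhoj" (len 10), cursors c1@2 c2@6 c3@8, authorship .1...2.3..
After op 2 (add_cursor(7)): buffer="chezxhxhoj" (len 10), cursors c1@2 c2@6 c4@7 c3@8, authorship .1...2.3..
After op 3 (move_left): buffer="chezxhxhoj" (len 10), cursors c1@1 c2@5 c4@6 c3@7, authorship .1...2.3..
After op 4 (insert('h')): buffer="chhezxhhhxhhoj" (len 14), cursors c1@2 c2@7 c4@9 c3@11, authorship .11...224.33..
After op 5 (insert('h')): buffer="chhhezxhhhhhxhhhoj" (len 18), cursors c1@3 c2@9 c4@12 c3@15, authorship .111...22244.333..
After op 6 (insert('s')): buffer="chhshezxhhshhhsxhhshoj" (len 22), cursors c1@4 c2@11 c4@15 c3@19, authorship .1111...2222444.3333..
After op 7 (insert('c')): buffer="chhschezxhhschhhscxhhschoj" (len 26), cursors c1@5 c2@13 c4@18 c3@23, authorship .11111...222224444.33333..
After op 8 (insert('h')): buffer="chhschhezxhhschhhhschxhhschhoj" (len 30), cursors c1@6 c2@15 c4@21 c3@27, authorship .111111...22222244444.333333..

Answer: chhschhezxhhschhhhschxhhschhoj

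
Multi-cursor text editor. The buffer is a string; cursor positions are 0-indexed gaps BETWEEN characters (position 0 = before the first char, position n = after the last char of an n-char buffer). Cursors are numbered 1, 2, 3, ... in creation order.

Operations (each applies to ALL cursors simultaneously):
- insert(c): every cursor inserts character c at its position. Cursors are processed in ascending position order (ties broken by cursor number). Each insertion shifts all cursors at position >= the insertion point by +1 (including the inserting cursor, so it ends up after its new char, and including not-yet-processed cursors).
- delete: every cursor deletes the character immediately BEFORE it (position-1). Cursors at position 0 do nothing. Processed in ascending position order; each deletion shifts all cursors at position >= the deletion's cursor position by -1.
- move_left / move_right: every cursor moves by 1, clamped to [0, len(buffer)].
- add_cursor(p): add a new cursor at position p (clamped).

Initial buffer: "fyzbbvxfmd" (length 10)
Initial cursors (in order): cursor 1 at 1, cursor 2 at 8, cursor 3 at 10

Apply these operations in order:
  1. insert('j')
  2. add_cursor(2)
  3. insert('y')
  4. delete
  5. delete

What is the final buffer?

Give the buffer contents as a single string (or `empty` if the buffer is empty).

Answer: yzbbvxfmd

Derivation:
After op 1 (insert('j')): buffer="fjyzbbvxfjmdj" (len 13), cursors c1@2 c2@10 c3@13, authorship .1.......2..3
After op 2 (add_cursor(2)): buffer="fjyzbbvxfjmdj" (len 13), cursors c1@2 c4@2 c2@10 c3@13, authorship .1.......2..3
After op 3 (insert('y')): buffer="fjyyyzbbvxfjymdjy" (len 17), cursors c1@4 c4@4 c2@13 c3@17, authorship .114.......22..33
After op 4 (delete): buffer="fjyzbbvxfjmdj" (len 13), cursors c1@2 c4@2 c2@10 c3@13, authorship .1.......2..3
After op 5 (delete): buffer="yzbbvxfmd" (len 9), cursors c1@0 c4@0 c2@7 c3@9, authorship .........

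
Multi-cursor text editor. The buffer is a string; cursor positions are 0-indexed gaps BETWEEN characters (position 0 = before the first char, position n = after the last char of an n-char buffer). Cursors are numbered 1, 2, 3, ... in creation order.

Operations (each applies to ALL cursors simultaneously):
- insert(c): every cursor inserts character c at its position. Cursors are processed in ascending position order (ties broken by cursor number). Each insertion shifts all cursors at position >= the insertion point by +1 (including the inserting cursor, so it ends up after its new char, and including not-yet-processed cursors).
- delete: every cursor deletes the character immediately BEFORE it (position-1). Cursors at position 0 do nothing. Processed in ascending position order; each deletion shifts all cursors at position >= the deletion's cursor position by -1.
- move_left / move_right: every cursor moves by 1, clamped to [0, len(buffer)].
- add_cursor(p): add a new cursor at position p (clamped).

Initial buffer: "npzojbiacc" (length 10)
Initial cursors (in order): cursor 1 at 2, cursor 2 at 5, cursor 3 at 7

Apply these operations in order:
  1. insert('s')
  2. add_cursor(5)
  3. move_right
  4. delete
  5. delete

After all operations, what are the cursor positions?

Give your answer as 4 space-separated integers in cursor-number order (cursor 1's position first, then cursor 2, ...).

Answer: 2 2 3 2

Derivation:
After op 1 (insert('s')): buffer="npszojsbisacc" (len 13), cursors c1@3 c2@7 c3@10, authorship ..1...2..3...
After op 2 (add_cursor(5)): buffer="npszojsbisacc" (len 13), cursors c1@3 c4@5 c2@7 c3@10, authorship ..1...2..3...
After op 3 (move_right): buffer="npszojsbisacc" (len 13), cursors c1@4 c4@6 c2@8 c3@11, authorship ..1...2..3...
After op 4 (delete): buffer="npsosiscc" (len 9), cursors c1@3 c4@4 c2@5 c3@7, authorship ..1.2.3..
After op 5 (delete): buffer="npicc" (len 5), cursors c1@2 c2@2 c4@2 c3@3, authorship .....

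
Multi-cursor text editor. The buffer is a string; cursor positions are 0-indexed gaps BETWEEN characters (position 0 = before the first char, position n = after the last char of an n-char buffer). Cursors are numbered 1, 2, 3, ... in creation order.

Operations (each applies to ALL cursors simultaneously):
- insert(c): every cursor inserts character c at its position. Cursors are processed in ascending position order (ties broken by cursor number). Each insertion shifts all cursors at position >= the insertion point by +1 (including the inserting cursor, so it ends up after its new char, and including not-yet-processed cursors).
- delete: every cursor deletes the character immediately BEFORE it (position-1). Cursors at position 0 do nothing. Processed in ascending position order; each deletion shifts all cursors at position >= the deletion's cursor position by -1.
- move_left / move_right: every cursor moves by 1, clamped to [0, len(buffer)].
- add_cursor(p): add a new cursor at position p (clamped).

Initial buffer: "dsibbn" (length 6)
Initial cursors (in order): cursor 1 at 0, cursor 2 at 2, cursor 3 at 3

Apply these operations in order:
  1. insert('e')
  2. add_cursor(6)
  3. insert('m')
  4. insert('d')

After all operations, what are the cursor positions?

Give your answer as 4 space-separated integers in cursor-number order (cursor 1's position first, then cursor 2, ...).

After op 1 (insert('e')): buffer="edseiebbn" (len 9), cursors c1@1 c2@4 c3@6, authorship 1..2.3...
After op 2 (add_cursor(6)): buffer="edseiebbn" (len 9), cursors c1@1 c2@4 c3@6 c4@6, authorship 1..2.3...
After op 3 (insert('m')): buffer="emdsemiemmbbn" (len 13), cursors c1@2 c2@6 c3@10 c4@10, authorship 11..22.334...
After op 4 (insert('d')): buffer="emddsemdiemmddbbn" (len 17), cursors c1@3 c2@8 c3@14 c4@14, authorship 111..222.33434...

Answer: 3 8 14 14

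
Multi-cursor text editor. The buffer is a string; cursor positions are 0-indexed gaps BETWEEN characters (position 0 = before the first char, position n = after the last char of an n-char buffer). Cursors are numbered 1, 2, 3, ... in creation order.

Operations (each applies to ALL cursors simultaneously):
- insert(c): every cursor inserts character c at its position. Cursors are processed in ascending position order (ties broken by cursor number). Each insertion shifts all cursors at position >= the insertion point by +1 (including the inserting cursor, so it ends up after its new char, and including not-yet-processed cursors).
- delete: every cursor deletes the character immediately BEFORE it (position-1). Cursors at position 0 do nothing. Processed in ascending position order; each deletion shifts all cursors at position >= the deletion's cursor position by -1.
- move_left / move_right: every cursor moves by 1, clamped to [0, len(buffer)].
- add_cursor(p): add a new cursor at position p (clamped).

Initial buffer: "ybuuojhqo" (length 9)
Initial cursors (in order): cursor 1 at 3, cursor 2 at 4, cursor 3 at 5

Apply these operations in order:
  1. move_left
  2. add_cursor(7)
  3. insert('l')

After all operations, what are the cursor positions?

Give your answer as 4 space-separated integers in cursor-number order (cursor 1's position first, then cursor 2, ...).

After op 1 (move_left): buffer="ybuuojhqo" (len 9), cursors c1@2 c2@3 c3@4, authorship .........
After op 2 (add_cursor(7)): buffer="ybuuojhqo" (len 9), cursors c1@2 c2@3 c3@4 c4@7, authorship .........
After op 3 (insert('l')): buffer="yblululojhlqo" (len 13), cursors c1@3 c2@5 c3@7 c4@11, authorship ..1.2.3...4..

Answer: 3 5 7 11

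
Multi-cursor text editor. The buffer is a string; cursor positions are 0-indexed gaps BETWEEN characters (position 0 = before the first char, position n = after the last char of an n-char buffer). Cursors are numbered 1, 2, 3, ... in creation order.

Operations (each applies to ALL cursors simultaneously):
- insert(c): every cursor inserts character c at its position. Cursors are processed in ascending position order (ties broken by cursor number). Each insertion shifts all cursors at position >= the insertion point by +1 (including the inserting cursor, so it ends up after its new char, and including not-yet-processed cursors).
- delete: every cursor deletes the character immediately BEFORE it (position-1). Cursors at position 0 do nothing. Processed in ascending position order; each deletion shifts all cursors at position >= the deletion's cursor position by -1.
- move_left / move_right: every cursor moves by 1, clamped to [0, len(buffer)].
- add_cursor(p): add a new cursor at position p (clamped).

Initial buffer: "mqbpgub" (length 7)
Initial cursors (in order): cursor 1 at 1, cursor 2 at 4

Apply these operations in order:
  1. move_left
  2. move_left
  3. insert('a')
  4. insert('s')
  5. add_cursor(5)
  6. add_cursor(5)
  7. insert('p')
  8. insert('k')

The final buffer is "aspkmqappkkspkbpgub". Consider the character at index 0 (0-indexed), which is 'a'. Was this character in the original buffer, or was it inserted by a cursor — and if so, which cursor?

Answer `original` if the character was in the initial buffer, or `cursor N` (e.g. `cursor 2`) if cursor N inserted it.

Answer: cursor 1

Derivation:
After op 1 (move_left): buffer="mqbpgub" (len 7), cursors c1@0 c2@3, authorship .......
After op 2 (move_left): buffer="mqbpgub" (len 7), cursors c1@0 c2@2, authorship .......
After op 3 (insert('a')): buffer="amqabpgub" (len 9), cursors c1@1 c2@4, authorship 1..2.....
After op 4 (insert('s')): buffer="asmqasbpgub" (len 11), cursors c1@2 c2@6, authorship 11..22.....
After op 5 (add_cursor(5)): buffer="asmqasbpgub" (len 11), cursors c1@2 c3@5 c2@6, authorship 11..22.....
After op 6 (add_cursor(5)): buffer="asmqasbpgub" (len 11), cursors c1@2 c3@5 c4@5 c2@6, authorship 11..22.....
After op 7 (insert('p')): buffer="aspmqappspbpgub" (len 15), cursors c1@3 c3@8 c4@8 c2@10, authorship 111..23422.....
After op 8 (insert('k')): buffer="aspkmqappkkspkbpgub" (len 19), cursors c1@4 c3@11 c4@11 c2@14, authorship 1111..23434222.....
Authorship (.=original, N=cursor N): 1 1 1 1 . . 2 3 4 3 4 2 2 2 . . . . .
Index 0: author = 1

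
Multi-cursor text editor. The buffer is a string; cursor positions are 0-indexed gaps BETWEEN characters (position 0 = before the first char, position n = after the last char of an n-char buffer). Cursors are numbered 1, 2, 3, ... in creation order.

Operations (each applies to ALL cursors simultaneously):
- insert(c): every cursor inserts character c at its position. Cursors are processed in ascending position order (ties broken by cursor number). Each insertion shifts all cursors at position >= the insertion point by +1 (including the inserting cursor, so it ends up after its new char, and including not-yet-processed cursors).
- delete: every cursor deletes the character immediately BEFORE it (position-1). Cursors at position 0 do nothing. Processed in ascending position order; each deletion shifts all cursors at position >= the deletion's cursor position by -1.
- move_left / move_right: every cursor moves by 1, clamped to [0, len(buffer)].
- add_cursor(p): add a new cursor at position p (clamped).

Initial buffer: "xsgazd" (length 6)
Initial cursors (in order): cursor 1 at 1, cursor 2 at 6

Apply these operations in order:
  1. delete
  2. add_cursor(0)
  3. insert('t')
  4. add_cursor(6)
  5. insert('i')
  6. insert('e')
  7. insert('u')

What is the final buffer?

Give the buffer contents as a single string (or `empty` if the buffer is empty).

After op 1 (delete): buffer="sgaz" (len 4), cursors c1@0 c2@4, authorship ....
After op 2 (add_cursor(0)): buffer="sgaz" (len 4), cursors c1@0 c3@0 c2@4, authorship ....
After op 3 (insert('t')): buffer="ttsgazt" (len 7), cursors c1@2 c3@2 c2@7, authorship 13....2
After op 4 (add_cursor(6)): buffer="ttsgazt" (len 7), cursors c1@2 c3@2 c4@6 c2@7, authorship 13....2
After op 5 (insert('i')): buffer="ttiisgaziti" (len 11), cursors c1@4 c3@4 c4@9 c2@11, authorship 1313....422
After op 6 (insert('e')): buffer="ttiieesgazietie" (len 15), cursors c1@6 c3@6 c4@12 c2@15, authorship 131313....44222
After op 7 (insert('u')): buffer="ttiieeuusgazieutieu" (len 19), cursors c1@8 c3@8 c4@15 c2@19, authorship 13131313....4442222

Answer: ttiieeuusgazieutieu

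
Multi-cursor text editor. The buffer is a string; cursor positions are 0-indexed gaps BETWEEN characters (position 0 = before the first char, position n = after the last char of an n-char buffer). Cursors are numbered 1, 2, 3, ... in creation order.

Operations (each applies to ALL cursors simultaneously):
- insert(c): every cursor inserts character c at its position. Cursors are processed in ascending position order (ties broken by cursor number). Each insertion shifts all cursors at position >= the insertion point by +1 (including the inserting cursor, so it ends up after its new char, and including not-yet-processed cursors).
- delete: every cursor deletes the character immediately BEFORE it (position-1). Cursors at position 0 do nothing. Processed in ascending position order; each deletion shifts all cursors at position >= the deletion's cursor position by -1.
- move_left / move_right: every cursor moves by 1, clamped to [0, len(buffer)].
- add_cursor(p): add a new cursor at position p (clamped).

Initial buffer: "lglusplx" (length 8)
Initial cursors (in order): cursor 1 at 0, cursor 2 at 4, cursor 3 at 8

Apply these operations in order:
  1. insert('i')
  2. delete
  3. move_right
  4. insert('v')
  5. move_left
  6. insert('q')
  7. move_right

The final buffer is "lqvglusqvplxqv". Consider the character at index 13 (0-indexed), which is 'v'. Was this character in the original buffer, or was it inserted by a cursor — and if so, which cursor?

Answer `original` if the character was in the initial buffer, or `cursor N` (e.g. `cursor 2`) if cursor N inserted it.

After op 1 (insert('i')): buffer="ilgluisplxi" (len 11), cursors c1@1 c2@6 c3@11, authorship 1....2....3
After op 2 (delete): buffer="lglusplx" (len 8), cursors c1@0 c2@4 c3@8, authorship ........
After op 3 (move_right): buffer="lglusplx" (len 8), cursors c1@1 c2@5 c3@8, authorship ........
After op 4 (insert('v')): buffer="lvglusvplxv" (len 11), cursors c1@2 c2@7 c3@11, authorship .1....2...3
After op 5 (move_left): buffer="lvglusvplxv" (len 11), cursors c1@1 c2@6 c3@10, authorship .1....2...3
After op 6 (insert('q')): buffer="lqvglusqvplxqv" (len 14), cursors c1@2 c2@8 c3@13, authorship .11....22...33
After op 7 (move_right): buffer="lqvglusqvplxqv" (len 14), cursors c1@3 c2@9 c3@14, authorship .11....22...33
Authorship (.=original, N=cursor N): . 1 1 . . . . 2 2 . . . 3 3
Index 13: author = 3

Answer: cursor 3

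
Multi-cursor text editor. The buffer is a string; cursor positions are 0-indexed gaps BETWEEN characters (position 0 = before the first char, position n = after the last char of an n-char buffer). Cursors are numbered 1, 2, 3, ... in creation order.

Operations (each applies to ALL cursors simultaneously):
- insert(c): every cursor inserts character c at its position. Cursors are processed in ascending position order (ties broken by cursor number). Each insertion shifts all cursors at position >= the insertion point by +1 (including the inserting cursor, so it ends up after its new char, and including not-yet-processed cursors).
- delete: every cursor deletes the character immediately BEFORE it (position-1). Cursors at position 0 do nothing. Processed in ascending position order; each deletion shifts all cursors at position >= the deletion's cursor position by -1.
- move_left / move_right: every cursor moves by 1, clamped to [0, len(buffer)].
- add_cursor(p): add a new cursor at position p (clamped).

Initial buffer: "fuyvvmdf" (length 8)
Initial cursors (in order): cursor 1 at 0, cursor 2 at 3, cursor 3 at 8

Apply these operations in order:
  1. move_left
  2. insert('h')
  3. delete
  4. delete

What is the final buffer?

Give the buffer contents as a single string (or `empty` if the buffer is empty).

Answer: fyvvmf

Derivation:
After op 1 (move_left): buffer="fuyvvmdf" (len 8), cursors c1@0 c2@2 c3@7, authorship ........
After op 2 (insert('h')): buffer="hfuhyvvmdhf" (len 11), cursors c1@1 c2@4 c3@10, authorship 1..2.....3.
After op 3 (delete): buffer="fuyvvmdf" (len 8), cursors c1@0 c2@2 c3@7, authorship ........
After op 4 (delete): buffer="fyvvmf" (len 6), cursors c1@0 c2@1 c3@5, authorship ......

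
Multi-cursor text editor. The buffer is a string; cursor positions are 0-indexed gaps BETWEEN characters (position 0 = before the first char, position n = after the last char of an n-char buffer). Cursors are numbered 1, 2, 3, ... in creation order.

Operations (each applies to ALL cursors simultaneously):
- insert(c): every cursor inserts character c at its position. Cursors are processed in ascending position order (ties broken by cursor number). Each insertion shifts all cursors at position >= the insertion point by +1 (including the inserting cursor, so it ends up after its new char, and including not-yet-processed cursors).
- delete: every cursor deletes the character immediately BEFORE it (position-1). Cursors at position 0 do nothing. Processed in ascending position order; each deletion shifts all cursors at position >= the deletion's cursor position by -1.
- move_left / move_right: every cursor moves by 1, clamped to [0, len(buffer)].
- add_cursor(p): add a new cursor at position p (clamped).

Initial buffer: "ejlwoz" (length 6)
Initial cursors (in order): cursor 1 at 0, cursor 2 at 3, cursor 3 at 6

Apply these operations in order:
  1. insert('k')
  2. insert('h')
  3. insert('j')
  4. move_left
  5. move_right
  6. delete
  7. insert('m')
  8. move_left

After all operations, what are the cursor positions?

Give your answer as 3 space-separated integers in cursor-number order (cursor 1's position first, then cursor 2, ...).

After op 1 (insert('k')): buffer="kejlkwozk" (len 9), cursors c1@1 c2@5 c3@9, authorship 1...2...3
After op 2 (insert('h')): buffer="khejlkhwozkh" (len 12), cursors c1@2 c2@7 c3@12, authorship 11...22...33
After op 3 (insert('j')): buffer="khjejlkhjwozkhj" (len 15), cursors c1@3 c2@9 c3@15, authorship 111...222...333
After op 4 (move_left): buffer="khjejlkhjwozkhj" (len 15), cursors c1@2 c2@8 c3@14, authorship 111...222...333
After op 5 (move_right): buffer="khjejlkhjwozkhj" (len 15), cursors c1@3 c2@9 c3@15, authorship 111...222...333
After op 6 (delete): buffer="khejlkhwozkh" (len 12), cursors c1@2 c2@7 c3@12, authorship 11...22...33
After op 7 (insert('m')): buffer="khmejlkhmwozkhm" (len 15), cursors c1@3 c2@9 c3@15, authorship 111...222...333
After op 8 (move_left): buffer="khmejlkhmwozkhm" (len 15), cursors c1@2 c2@8 c3@14, authorship 111...222...333

Answer: 2 8 14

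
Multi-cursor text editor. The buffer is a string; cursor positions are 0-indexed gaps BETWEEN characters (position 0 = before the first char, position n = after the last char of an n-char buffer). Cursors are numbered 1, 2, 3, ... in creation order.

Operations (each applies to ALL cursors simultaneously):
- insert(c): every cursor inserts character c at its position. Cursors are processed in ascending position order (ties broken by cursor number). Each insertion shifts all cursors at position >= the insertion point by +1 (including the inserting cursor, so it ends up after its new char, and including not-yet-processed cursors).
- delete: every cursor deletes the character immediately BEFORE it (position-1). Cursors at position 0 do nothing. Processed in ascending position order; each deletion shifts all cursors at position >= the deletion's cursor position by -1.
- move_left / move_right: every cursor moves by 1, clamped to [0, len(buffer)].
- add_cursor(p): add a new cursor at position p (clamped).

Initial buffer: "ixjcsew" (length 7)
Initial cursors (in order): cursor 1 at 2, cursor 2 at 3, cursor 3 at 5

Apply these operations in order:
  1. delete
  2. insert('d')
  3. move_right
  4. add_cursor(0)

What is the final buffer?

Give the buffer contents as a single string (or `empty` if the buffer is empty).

After op 1 (delete): buffer="icew" (len 4), cursors c1@1 c2@1 c3@2, authorship ....
After op 2 (insert('d')): buffer="iddcdew" (len 7), cursors c1@3 c2@3 c3@5, authorship .12.3..
After op 3 (move_right): buffer="iddcdew" (len 7), cursors c1@4 c2@4 c3@6, authorship .12.3..
After op 4 (add_cursor(0)): buffer="iddcdew" (len 7), cursors c4@0 c1@4 c2@4 c3@6, authorship .12.3..

Answer: iddcdew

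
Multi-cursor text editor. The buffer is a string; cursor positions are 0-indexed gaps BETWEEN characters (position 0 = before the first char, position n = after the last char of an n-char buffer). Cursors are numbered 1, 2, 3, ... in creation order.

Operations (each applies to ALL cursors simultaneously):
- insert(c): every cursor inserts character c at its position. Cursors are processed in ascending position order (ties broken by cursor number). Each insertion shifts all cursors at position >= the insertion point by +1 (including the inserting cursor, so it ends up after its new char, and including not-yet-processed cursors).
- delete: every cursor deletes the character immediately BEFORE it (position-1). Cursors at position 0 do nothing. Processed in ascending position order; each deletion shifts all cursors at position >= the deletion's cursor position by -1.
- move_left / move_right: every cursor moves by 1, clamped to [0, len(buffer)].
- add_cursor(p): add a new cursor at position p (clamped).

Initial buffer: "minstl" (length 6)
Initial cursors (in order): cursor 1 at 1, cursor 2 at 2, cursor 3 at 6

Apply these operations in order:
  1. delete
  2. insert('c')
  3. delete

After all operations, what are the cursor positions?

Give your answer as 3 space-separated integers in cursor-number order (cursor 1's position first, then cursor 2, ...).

After op 1 (delete): buffer="nst" (len 3), cursors c1@0 c2@0 c3@3, authorship ...
After op 2 (insert('c')): buffer="ccnstc" (len 6), cursors c1@2 c2@2 c3@6, authorship 12...3
After op 3 (delete): buffer="nst" (len 3), cursors c1@0 c2@0 c3@3, authorship ...

Answer: 0 0 3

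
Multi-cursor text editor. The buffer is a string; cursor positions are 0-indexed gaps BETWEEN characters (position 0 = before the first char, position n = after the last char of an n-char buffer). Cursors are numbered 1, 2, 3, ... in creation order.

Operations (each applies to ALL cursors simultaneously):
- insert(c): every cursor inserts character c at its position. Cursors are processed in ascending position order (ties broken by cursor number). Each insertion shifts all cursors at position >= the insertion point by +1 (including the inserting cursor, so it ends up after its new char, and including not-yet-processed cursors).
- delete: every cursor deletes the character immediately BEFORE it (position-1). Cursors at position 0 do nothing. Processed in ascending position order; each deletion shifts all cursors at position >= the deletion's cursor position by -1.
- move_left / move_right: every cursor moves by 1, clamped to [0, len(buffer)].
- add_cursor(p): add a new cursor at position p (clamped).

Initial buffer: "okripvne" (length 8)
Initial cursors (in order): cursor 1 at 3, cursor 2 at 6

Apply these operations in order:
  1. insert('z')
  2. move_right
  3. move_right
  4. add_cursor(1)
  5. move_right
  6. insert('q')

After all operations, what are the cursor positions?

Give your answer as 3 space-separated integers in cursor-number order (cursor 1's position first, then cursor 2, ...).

After op 1 (insert('z')): buffer="okrzipvzne" (len 10), cursors c1@4 c2@8, authorship ...1...2..
After op 2 (move_right): buffer="okrzipvzne" (len 10), cursors c1@5 c2@9, authorship ...1...2..
After op 3 (move_right): buffer="okrzipvzne" (len 10), cursors c1@6 c2@10, authorship ...1...2..
After op 4 (add_cursor(1)): buffer="okrzipvzne" (len 10), cursors c3@1 c1@6 c2@10, authorship ...1...2..
After op 5 (move_right): buffer="okrzipvzne" (len 10), cursors c3@2 c1@7 c2@10, authorship ...1...2..
After op 6 (insert('q')): buffer="okqrzipvqzneq" (len 13), cursors c3@3 c1@9 c2@13, authorship ..3.1...12..2

Answer: 9 13 3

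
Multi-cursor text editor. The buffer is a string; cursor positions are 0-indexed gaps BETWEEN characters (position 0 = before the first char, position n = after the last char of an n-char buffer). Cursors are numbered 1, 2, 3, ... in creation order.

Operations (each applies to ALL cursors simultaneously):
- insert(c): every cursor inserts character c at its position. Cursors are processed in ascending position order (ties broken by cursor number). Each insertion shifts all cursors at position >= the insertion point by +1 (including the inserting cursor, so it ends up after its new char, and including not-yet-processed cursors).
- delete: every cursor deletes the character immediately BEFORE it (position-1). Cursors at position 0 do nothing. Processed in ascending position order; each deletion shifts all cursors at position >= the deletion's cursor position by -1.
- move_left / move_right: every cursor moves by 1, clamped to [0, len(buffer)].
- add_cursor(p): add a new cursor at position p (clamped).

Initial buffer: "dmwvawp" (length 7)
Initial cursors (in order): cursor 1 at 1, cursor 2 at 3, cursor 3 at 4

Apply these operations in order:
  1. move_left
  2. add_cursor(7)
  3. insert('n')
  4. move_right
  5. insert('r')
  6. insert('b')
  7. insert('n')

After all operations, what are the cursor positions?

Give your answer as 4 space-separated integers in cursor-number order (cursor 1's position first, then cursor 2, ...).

After op 1 (move_left): buffer="dmwvawp" (len 7), cursors c1@0 c2@2 c3@3, authorship .......
After op 2 (add_cursor(7)): buffer="dmwvawp" (len 7), cursors c1@0 c2@2 c3@3 c4@7, authorship .......
After op 3 (insert('n')): buffer="ndmnwnvawpn" (len 11), cursors c1@1 c2@4 c3@6 c4@11, authorship 1..2.3....4
After op 4 (move_right): buffer="ndmnwnvawpn" (len 11), cursors c1@2 c2@5 c3@7 c4@11, authorship 1..2.3....4
After op 5 (insert('r')): buffer="ndrmnwrnvrawpnr" (len 15), cursors c1@3 c2@7 c3@10 c4@15, authorship 1.1.2.23.3...44
After op 6 (insert('b')): buffer="ndrbmnwrbnvrbawpnrb" (len 19), cursors c1@4 c2@9 c3@13 c4@19, authorship 1.11.2.223.33...444
After op 7 (insert('n')): buffer="ndrbnmnwrbnnvrbnawpnrbn" (len 23), cursors c1@5 c2@11 c3@16 c4@23, authorship 1.111.2.2223.333...4444

Answer: 5 11 16 23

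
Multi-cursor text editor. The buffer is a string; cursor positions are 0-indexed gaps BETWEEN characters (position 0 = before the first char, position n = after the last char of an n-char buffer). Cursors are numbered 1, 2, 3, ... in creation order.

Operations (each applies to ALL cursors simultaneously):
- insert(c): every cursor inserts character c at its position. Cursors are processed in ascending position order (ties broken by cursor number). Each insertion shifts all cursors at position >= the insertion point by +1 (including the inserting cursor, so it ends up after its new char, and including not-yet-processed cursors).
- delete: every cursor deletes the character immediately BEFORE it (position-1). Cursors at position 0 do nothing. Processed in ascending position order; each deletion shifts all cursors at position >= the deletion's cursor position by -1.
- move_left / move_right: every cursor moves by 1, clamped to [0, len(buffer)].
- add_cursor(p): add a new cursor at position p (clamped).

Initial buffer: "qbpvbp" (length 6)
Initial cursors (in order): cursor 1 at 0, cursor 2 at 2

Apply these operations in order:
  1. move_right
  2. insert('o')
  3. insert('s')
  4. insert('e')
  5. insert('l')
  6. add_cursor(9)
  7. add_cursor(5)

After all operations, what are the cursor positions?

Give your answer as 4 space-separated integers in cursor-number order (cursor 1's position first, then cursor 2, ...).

Answer: 5 11 9 5

Derivation:
After op 1 (move_right): buffer="qbpvbp" (len 6), cursors c1@1 c2@3, authorship ......
After op 2 (insert('o')): buffer="qobpovbp" (len 8), cursors c1@2 c2@5, authorship .1..2...
After op 3 (insert('s')): buffer="qosbposvbp" (len 10), cursors c1@3 c2@7, authorship .11..22...
After op 4 (insert('e')): buffer="qosebposevbp" (len 12), cursors c1@4 c2@9, authorship .111..222...
After op 5 (insert('l')): buffer="qoselbposelvbp" (len 14), cursors c1@5 c2@11, authorship .1111..2222...
After op 6 (add_cursor(9)): buffer="qoselbposelvbp" (len 14), cursors c1@5 c3@9 c2@11, authorship .1111..2222...
After op 7 (add_cursor(5)): buffer="qoselbposelvbp" (len 14), cursors c1@5 c4@5 c3@9 c2@11, authorship .1111..2222...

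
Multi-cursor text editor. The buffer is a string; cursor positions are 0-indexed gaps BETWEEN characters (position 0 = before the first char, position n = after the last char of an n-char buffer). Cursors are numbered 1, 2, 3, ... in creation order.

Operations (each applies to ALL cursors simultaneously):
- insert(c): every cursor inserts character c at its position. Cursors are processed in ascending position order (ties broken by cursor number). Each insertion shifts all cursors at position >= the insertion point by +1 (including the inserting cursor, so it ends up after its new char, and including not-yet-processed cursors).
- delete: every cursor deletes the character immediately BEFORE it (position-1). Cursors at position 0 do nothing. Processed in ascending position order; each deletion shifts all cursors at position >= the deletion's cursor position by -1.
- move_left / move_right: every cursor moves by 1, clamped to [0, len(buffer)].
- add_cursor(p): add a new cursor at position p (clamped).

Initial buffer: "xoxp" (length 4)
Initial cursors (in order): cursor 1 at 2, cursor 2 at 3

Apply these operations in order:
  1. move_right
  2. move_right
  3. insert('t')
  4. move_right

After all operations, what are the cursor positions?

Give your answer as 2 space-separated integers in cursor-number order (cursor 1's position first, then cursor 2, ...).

After op 1 (move_right): buffer="xoxp" (len 4), cursors c1@3 c2@4, authorship ....
After op 2 (move_right): buffer="xoxp" (len 4), cursors c1@4 c2@4, authorship ....
After op 3 (insert('t')): buffer="xoxptt" (len 6), cursors c1@6 c2@6, authorship ....12
After op 4 (move_right): buffer="xoxptt" (len 6), cursors c1@6 c2@6, authorship ....12

Answer: 6 6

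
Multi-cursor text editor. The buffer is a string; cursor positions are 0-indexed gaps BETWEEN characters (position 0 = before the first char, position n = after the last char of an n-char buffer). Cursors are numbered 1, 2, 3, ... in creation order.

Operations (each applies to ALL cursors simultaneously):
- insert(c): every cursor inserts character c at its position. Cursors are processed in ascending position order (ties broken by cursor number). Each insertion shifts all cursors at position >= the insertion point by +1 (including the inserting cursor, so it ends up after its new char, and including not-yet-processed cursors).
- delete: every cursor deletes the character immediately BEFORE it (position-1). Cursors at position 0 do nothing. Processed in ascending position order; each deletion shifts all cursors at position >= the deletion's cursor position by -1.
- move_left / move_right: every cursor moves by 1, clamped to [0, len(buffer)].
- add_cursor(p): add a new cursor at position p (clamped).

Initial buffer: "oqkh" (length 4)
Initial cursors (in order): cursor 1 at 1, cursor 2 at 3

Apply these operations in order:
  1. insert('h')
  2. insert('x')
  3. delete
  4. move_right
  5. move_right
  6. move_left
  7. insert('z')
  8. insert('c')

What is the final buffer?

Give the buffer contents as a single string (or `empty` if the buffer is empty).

Answer: ohqzckhzch

Derivation:
After op 1 (insert('h')): buffer="ohqkhh" (len 6), cursors c1@2 c2@5, authorship .1..2.
After op 2 (insert('x')): buffer="ohxqkhxh" (len 8), cursors c1@3 c2@7, authorship .11..22.
After op 3 (delete): buffer="ohqkhh" (len 6), cursors c1@2 c2@5, authorship .1..2.
After op 4 (move_right): buffer="ohqkhh" (len 6), cursors c1@3 c2@6, authorship .1..2.
After op 5 (move_right): buffer="ohqkhh" (len 6), cursors c1@4 c2@6, authorship .1..2.
After op 6 (move_left): buffer="ohqkhh" (len 6), cursors c1@3 c2@5, authorship .1..2.
After op 7 (insert('z')): buffer="ohqzkhzh" (len 8), cursors c1@4 c2@7, authorship .1.1.22.
After op 8 (insert('c')): buffer="ohqzckhzch" (len 10), cursors c1@5 c2@9, authorship .1.11.222.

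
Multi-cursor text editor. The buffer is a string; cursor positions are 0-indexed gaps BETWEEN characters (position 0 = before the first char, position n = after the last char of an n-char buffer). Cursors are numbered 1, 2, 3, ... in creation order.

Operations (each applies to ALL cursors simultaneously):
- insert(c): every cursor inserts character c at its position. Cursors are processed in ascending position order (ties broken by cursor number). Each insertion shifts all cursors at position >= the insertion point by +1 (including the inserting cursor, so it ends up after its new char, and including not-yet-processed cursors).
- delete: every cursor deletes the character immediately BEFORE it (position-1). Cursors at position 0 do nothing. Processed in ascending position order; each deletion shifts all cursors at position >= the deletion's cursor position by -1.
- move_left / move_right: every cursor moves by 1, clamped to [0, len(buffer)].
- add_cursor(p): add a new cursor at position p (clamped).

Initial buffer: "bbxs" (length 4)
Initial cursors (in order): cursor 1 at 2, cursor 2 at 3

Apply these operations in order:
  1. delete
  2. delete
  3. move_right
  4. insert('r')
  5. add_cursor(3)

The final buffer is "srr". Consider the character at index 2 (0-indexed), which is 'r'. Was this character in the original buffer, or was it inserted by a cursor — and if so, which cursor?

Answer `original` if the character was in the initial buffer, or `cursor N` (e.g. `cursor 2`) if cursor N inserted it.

Answer: cursor 2

Derivation:
After op 1 (delete): buffer="bs" (len 2), cursors c1@1 c2@1, authorship ..
After op 2 (delete): buffer="s" (len 1), cursors c1@0 c2@0, authorship .
After op 3 (move_right): buffer="s" (len 1), cursors c1@1 c2@1, authorship .
After op 4 (insert('r')): buffer="srr" (len 3), cursors c1@3 c2@3, authorship .12
After op 5 (add_cursor(3)): buffer="srr" (len 3), cursors c1@3 c2@3 c3@3, authorship .12
Authorship (.=original, N=cursor N): . 1 2
Index 2: author = 2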